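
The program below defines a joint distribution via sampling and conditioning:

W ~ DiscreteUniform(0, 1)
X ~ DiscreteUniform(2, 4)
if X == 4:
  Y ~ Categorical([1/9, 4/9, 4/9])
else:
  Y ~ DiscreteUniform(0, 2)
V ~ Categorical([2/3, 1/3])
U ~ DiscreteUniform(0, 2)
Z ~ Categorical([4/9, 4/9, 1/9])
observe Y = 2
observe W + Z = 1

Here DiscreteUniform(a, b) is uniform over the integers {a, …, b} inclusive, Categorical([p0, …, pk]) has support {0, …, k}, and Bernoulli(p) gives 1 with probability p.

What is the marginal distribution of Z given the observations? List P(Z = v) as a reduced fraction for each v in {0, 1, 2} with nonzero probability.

P(Z=0) = 1/2, P(Z=1) = 1/2

Enumerate traces; 36 have nonzero weight after conditioning:
  (W=0, X=2, Y=2, V=0, U=0, Z=1) weight 4/729
  (W=0, X=2, Y=2, V=0, U=1, Z=1) weight 4/729
  (W=0, X=2, Y=2, V=0, U=2, Z=1) weight 4/729
  (W=0, X=2, Y=2, V=1, U=0, Z=1) weight 2/729
  (W=0, X=2, Y=2, V=1, U=1, Z=1) weight 2/729
  (W=0, X=2, Y=2, V=1, U=2, Z=1) weight 2/729
  (W=0, X=3, Y=2, V=0, U=0, Z=1) weight 4/729
  (W=0, X=3, Y=2, V=0, U=1, Z=1) weight 4/729
  (W=1, X=2, Y=2, V=0, U=0, Z=0) weight 4/729
  … 27 more
Group by Z:
  weight(Z=0) = 20/243
  weight(Z=1) = 20/243
Total weight = 20/243 + 20/243 = 40/243
P(Z=0 | obs) = 20/243 / 40/243 = 1/2
P(Z=1 | obs) = 20/243 / 40/243 = 1/2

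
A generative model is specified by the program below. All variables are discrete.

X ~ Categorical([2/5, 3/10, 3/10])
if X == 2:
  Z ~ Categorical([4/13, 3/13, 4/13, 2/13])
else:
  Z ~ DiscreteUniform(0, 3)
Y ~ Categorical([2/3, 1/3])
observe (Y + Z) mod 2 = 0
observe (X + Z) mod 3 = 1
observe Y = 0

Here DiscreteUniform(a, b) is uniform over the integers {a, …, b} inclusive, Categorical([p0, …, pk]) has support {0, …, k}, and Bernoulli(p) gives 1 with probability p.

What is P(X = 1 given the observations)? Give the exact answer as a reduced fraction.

Enumerate traces; 2 have nonzero weight after conditioning:
  (X=1, Z=0, Y=0) weight 1/20
  (X=2, Z=2, Y=0) weight 4/65
Group by X:
  weight(X=1) = 1/20
  weight(X=2) = 4/65
Total weight = 1/20 + 4/65 = 29/260
P(X=1 | obs) = 1/20 / 29/260 = 13/29
P(X=2 | obs) = 4/65 / 29/260 = 16/29

P(X = 1 | obs) = 13/29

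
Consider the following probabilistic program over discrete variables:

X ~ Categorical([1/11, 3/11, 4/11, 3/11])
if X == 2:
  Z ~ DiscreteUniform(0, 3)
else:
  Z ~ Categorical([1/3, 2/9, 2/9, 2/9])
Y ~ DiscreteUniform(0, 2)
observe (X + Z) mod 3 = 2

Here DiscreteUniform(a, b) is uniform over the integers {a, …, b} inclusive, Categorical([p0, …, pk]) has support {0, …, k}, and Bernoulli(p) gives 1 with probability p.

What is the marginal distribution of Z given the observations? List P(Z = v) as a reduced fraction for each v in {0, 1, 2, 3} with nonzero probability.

P(Z=0) = 9/32, P(Z=1) = 3/16, P(Z=2) = 1/4, P(Z=3) = 9/32

Enumerate traces; 15 have nonzero weight after conditioning:
  (X=0, Z=2, Y=0) weight 2/297
  (X=0, Z=2, Y=1) weight 2/297
  (X=0, Z=2, Y=2) weight 2/297
  (X=1, Z=1, Y=0) weight 2/99
  (X=1, Z=1, Y=1) weight 2/99
  (X=1, Z=1, Y=2) weight 2/99
  (X=2, Z=0, Y=0) weight 1/33
  (X=2, Z=0, Y=1) weight 1/33
  (X=2, Z=3, Y=0) weight 1/33
  … 6 more
Group by Z:
  weight(Z=0) = 1/11
  weight(Z=1) = 2/33
  weight(Z=2) = 8/99
  weight(Z=3) = 1/11
Total weight = 1/11 + 2/33 + 8/99 + 1/11 = 32/99
P(Z=0 | obs) = 1/11 / 32/99 = 9/32
P(Z=1 | obs) = 2/33 / 32/99 = 3/16
P(Z=2 | obs) = 8/99 / 32/99 = 1/4
P(Z=3 | obs) = 1/11 / 32/99 = 9/32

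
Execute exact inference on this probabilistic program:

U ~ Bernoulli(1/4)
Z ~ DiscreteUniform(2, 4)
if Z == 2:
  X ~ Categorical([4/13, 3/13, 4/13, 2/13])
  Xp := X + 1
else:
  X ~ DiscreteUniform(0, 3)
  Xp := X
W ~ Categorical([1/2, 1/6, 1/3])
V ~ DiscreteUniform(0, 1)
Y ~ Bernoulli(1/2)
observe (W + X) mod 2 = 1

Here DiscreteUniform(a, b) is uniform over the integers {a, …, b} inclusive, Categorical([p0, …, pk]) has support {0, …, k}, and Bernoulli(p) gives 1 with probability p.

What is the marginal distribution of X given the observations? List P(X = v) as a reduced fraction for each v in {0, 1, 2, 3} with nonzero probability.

P(X=0) = 7/74, P(X=1) = 95/222, P(X=2) = 7/74, P(X=3) = 85/222

Enumerate traces; 144 have nonzero weight after conditioning:
  (U=0, Z=2, X=0, W=1, V=0, Y=0) weight 1/312
  (U=0, Z=2, X=0, W=1, V=0, Y=1) weight 1/312
  (U=0, Z=2, X=0, W=1, V=1, Y=0) weight 1/312
  (U=0, Z=2, X=0, W=1, V=1, Y=1) weight 1/312
  (U=0, Z=2, X=1, W=0, V=0, Y=0) weight 3/416
  (U=0, Z=2, X=1, W=0, V=0, Y=1) weight 3/416
  (U=0, Z=2, X=1, W=0, V=1, Y=0) weight 3/416
  (U=0, Z=2, X=1, W=0, V=1, Y=1) weight 3/416
  (U=0, Z=2, X=2, W=1, V=0, Y=0) weight 1/312
  (U=0, Z=2, X=3, W=0, V=0, Y=0) weight 1/208
  … 134 more
Group by X:
  weight(X=0) = 7/156
  weight(X=1) = 95/468
  weight(X=2) = 7/156
  weight(X=3) = 85/468
Total weight = 7/156 + 95/468 + 7/156 + 85/468 = 37/78
P(X=0 | obs) = 7/156 / 37/78 = 7/74
P(X=1 | obs) = 95/468 / 37/78 = 95/222
P(X=2 | obs) = 7/156 / 37/78 = 7/74
P(X=3 | obs) = 85/468 / 37/78 = 85/222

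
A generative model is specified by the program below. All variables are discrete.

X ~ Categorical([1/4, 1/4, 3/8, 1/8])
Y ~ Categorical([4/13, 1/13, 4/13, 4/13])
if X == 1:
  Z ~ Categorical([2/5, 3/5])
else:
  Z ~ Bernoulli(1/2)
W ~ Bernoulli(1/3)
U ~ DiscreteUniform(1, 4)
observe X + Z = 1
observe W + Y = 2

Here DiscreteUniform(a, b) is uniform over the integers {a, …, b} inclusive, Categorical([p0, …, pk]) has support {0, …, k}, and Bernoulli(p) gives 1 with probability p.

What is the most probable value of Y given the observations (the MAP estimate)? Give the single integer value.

argmax_v P(Y = v | obs) = 2

Enumerate traces; 16 have nonzero weight after conditioning:
  (X=0, Y=1, Z=1, W=1, U=1) weight 1/1248
  (X=0, Y=1, Z=1, W=1, U=2) weight 1/1248
  (X=0, Y=1, Z=1, W=1, U=3) weight 1/1248
  (X=0, Y=1, Z=1, W=1, U=4) weight 1/1248
  (X=0, Y=2, Z=1, W=0, U=1) weight 1/156
  (X=0, Y=2, Z=1, W=0, U=2) weight 1/156
  (X=0, Y=2, Z=1, W=0, U=3) weight 1/156
  (X=0, Y=2, Z=1, W=0, U=4) weight 1/156
  … 8 more
Group by Y:
  weight(Y=1) = 3/520
  weight(Y=2) = 3/65
Total weight = 3/520 + 3/65 = 27/520
P(Y=1 | obs) = 3/520 / 27/520 = 1/9
P(Y=2 | obs) = 3/65 / 27/520 = 8/9
argmax = 2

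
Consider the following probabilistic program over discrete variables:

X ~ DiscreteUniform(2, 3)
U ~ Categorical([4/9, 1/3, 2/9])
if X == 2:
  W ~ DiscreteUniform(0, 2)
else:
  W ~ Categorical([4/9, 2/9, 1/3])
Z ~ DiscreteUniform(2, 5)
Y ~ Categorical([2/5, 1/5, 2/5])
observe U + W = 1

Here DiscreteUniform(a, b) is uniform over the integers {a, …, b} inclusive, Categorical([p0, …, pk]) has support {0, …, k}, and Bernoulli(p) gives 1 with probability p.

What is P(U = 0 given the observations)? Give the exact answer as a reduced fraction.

Enumerate traces; 48 have nonzero weight after conditioning:
  (X=2, U=0, W=1, Z=2, Y=0) weight 1/135
  (X=2, U=0, W=1, Z=2, Y=1) weight 1/270
  (X=2, U=0, W=1, Z=2, Y=2) weight 1/135
  (X=2, U=0, W=1, Z=3, Y=0) weight 1/135
  (X=2, U=0, W=1, Z=3, Y=1) weight 1/270
  (X=2, U=0, W=1, Z=3, Y=2) weight 1/135
  (X=2, U=0, W=1, Z=4, Y=0) weight 1/135
  (X=2, U=0, W=1, Z=4, Y=1) weight 1/270
  (X=2, U=1, W=0, Z=2, Y=0) weight 1/180
  … 39 more
Group by U:
  weight(U=0) = 10/81
  weight(U=1) = 7/54
Total weight = 10/81 + 7/54 = 41/162
P(U=0 | obs) = 10/81 / 41/162 = 20/41
P(U=1 | obs) = 7/54 / 41/162 = 21/41

P(U = 0 | obs) = 20/41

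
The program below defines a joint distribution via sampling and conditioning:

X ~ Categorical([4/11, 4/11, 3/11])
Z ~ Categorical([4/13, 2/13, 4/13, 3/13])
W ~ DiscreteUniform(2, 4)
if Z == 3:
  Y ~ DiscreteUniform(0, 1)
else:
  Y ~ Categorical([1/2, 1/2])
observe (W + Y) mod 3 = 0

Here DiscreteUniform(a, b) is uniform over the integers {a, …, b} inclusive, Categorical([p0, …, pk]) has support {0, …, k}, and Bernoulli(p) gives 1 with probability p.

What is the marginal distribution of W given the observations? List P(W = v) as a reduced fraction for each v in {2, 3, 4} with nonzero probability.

Enumerate traces; 24 have nonzero weight after conditioning:
  (X=0, Z=0, W=2, Y=1) weight 8/429
  (X=0, Z=0, W=3, Y=0) weight 8/429
  (X=0, Z=1, W=2, Y=1) weight 4/429
  (X=0, Z=1, W=3, Y=0) weight 4/429
  (X=0, Z=2, W=2, Y=1) weight 8/429
  (X=0, Z=2, W=3, Y=0) weight 8/429
  (X=0, Z=3, W=2, Y=1) weight 2/143
  (X=0, Z=3, W=3, Y=0) weight 2/143
  … 16 more
Group by W:
  weight(W=2) = 1/6
  weight(W=3) = 1/6
Total weight = 1/6 + 1/6 = 1/3
P(W=2 | obs) = 1/6 / 1/3 = 1/2
P(W=3 | obs) = 1/6 / 1/3 = 1/2

P(W=2) = 1/2, P(W=3) = 1/2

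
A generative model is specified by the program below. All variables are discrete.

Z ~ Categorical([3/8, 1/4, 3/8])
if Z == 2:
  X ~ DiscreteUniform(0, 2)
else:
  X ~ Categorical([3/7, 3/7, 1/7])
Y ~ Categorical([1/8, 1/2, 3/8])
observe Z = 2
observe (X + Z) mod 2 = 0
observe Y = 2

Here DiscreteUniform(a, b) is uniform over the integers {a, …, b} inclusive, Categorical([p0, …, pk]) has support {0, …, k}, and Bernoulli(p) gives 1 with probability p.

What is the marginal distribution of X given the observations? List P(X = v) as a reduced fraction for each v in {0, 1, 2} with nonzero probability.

Enumerate traces; 2 have nonzero weight after conditioning:
  (Z=2, X=0, Y=2) weight 3/64
  (Z=2, X=2, Y=2) weight 3/64
Group by X:
  weight(X=0) = 3/64
  weight(X=2) = 3/64
Total weight = 3/64 + 3/64 = 3/32
P(X=0 | obs) = 3/64 / 3/32 = 1/2
P(X=2 | obs) = 3/64 / 3/32 = 1/2

P(X=0) = 1/2, P(X=2) = 1/2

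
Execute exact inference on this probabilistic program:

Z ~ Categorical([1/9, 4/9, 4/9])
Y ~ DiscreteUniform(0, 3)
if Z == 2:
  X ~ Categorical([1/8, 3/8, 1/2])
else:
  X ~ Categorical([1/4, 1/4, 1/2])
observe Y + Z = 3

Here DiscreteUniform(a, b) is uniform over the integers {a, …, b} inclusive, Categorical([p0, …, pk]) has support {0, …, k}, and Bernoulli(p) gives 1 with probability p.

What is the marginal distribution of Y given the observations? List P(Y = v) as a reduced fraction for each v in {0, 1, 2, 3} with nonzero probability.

Enumerate traces; 9 have nonzero weight after conditioning:
  (Z=0, Y=3, X=0) weight 1/144
  (Z=0, Y=3, X=1) weight 1/144
  (Z=0, Y=3, X=2) weight 1/72
  (Z=1, Y=2, X=0) weight 1/36
  (Z=1, Y=2, X=1) weight 1/36
  (Z=1, Y=2, X=2) weight 1/18
  (Z=2, Y=1, X=0) weight 1/72
  (Z=2, Y=1, X=1) weight 1/24
  … 1 more
Group by Y:
  weight(Y=1) = 1/9
  weight(Y=2) = 1/9
  weight(Y=3) = 1/36
Total weight = 1/9 + 1/9 + 1/36 = 1/4
P(Y=1 | obs) = 1/9 / 1/4 = 4/9
P(Y=2 | obs) = 1/9 / 1/4 = 4/9
P(Y=3 | obs) = 1/36 / 1/4 = 1/9

P(Y=1) = 4/9, P(Y=2) = 4/9, P(Y=3) = 1/9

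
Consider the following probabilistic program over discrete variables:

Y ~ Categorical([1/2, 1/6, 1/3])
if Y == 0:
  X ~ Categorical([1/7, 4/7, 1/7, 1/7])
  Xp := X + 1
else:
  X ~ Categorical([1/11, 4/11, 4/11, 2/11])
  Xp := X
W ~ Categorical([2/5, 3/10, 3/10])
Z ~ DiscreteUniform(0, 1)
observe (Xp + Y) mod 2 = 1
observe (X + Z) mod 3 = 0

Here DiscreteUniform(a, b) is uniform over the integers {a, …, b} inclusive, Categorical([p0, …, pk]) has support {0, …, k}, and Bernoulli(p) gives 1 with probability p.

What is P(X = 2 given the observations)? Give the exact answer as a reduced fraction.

P(X = 2 | obs) = 61/129

Enumerate traces; 15 have nonzero weight after conditioning:
  (Y=0, X=0, W=0, Z=0) weight 1/70
  (Y=0, X=0, W=1, Z=0) weight 3/280
  (Y=0, X=0, W=2, Z=0) weight 3/280
  (Y=0, X=2, W=0, Z=1) weight 1/70
  (Y=0, X=2, W=1, Z=1) weight 3/280
  (Y=0, X=2, W=2, Z=1) weight 3/280
  (Y=1, X=0, W=0, Z=0) weight 1/330
  (Y=1, X=0, W=1, Z=0) weight 1/440
  (Y=2, X=3, W=0, Z=0) weight 2/165
  … 6 more
Group by X:
  weight(X=0) = 10/231
  weight(X=2) = 61/924
  weight(X=3) = 1/33
Total weight = 10/231 + 61/924 + 1/33 = 43/308
P(X=0 | obs) = 10/231 / 43/308 = 40/129
P(X=2 | obs) = 61/924 / 43/308 = 61/129
P(X=3 | obs) = 1/33 / 43/308 = 28/129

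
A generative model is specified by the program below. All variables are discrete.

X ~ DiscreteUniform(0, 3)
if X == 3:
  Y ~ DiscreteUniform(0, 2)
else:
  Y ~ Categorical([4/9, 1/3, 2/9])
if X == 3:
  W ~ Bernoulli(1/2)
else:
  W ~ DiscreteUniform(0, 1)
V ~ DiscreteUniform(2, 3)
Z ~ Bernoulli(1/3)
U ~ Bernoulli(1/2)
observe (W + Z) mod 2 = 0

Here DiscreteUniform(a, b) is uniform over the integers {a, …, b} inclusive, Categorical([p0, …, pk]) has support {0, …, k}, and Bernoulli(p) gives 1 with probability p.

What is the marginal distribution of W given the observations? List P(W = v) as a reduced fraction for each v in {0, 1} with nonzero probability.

P(W=0) = 2/3, P(W=1) = 1/3

Enumerate traces; 96 have nonzero weight after conditioning:
  (X=0, Y=0, W=0, V=2, Z=0, U=0) weight 1/108
  (X=0, Y=0, W=0, V=2, Z=0, U=1) weight 1/108
  (X=0, Y=0, W=0, V=3, Z=0, U=0) weight 1/108
  (X=0, Y=0, W=0, V=3, Z=0, U=1) weight 1/108
  (X=0, Y=0, W=1, V=2, Z=1, U=0) weight 1/216
  (X=0, Y=0, W=1, V=2, Z=1, U=1) weight 1/216
  (X=0, Y=0, W=1, V=3, Z=1, U=0) weight 1/216
  (X=0, Y=0, W=1, V=3, Z=1, U=1) weight 1/216
  … 88 more
Group by W:
  weight(W=0) = 1/3
  weight(W=1) = 1/6
Total weight = 1/3 + 1/6 = 1/2
P(W=0 | obs) = 1/3 / 1/2 = 2/3
P(W=1 | obs) = 1/6 / 1/2 = 1/3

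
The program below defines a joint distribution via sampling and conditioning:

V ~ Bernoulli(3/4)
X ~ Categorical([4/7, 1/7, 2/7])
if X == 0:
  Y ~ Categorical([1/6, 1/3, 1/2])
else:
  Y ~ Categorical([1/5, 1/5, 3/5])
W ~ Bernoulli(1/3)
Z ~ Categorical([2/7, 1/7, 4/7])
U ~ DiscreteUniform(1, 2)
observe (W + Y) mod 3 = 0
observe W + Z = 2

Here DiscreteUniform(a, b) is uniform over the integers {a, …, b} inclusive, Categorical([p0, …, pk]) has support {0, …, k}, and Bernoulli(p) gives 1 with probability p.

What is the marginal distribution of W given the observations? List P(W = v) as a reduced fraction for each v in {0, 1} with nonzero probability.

Enumerate traces; 24 have nonzero weight after conditioning:
  (V=0, X=0, Y=0, W=0, Z=2, U=1) weight 2/441
  (V=0, X=0, Y=0, W=0, Z=2, U=2) weight 2/441
  (V=0, X=0, Y=2, W=1, Z=1, U=1) weight 1/588
  (V=0, X=0, Y=2, W=1, Z=1, U=2) weight 1/588
  (V=0, X=1, Y=0, W=0, Z=2, U=1) weight 1/735
  (V=0, X=1, Y=0, W=0, Z=2, U=2) weight 1/735
  (V=0, X=1, Y=2, W=1, Z=1, U=1) weight 1/1960
  (V=0, X=1, Y=2, W=1, Z=1, U=2) weight 1/1960
  … 16 more
Group by W:
  weight(W=0) = 152/2205
  weight(W=1) = 19/735
Total weight = 152/2205 + 19/735 = 209/2205
P(W=0 | obs) = 152/2205 / 209/2205 = 8/11
P(W=1 | obs) = 19/735 / 209/2205 = 3/11

P(W=0) = 8/11, P(W=1) = 3/11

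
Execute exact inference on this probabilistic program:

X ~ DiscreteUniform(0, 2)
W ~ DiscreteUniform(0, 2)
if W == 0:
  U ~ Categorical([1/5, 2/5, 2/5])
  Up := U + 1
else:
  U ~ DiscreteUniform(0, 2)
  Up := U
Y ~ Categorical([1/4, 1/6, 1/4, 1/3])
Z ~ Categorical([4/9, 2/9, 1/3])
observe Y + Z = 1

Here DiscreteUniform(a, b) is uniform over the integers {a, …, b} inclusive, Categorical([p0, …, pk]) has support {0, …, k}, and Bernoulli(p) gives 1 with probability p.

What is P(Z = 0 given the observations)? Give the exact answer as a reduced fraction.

Enumerate traces; 54 have nonzero weight after conditioning:
  (X=0, W=0, U=0, Y=0, Z=1) weight 1/810
  (X=0, W=0, U=0, Y=1, Z=0) weight 2/1215
  (X=0, W=0, U=1, Y=0, Z=1) weight 1/405
  (X=0, W=0, U=1, Y=1, Z=0) weight 4/1215
  (X=0, W=0, U=2, Y=0, Z=1) weight 1/405
  (X=0, W=0, U=2, Y=1, Z=0) weight 4/1215
  (X=0, W=1, U=0, Y=0, Z=1) weight 1/486
  (X=0, W=1, U=0, Y=1, Z=0) weight 2/729
  … 46 more
Group by Z:
  weight(Z=0) = 2/27
  weight(Z=1) = 1/18
Total weight = 2/27 + 1/18 = 7/54
P(Z=0 | obs) = 2/27 / 7/54 = 4/7
P(Z=1 | obs) = 1/18 / 7/54 = 3/7

P(Z = 0 | obs) = 4/7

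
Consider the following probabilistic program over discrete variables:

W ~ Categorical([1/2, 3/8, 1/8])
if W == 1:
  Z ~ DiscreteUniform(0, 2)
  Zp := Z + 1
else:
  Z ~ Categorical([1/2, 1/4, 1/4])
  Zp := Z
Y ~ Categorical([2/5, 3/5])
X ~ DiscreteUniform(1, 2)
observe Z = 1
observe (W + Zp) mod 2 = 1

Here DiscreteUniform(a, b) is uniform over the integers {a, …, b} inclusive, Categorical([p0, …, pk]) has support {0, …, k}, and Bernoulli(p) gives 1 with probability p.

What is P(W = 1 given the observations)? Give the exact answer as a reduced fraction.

Enumerate traces; 12 have nonzero weight after conditioning:
  (W=0, Z=1, Y=0, X=1) weight 1/40
  (W=0, Z=1, Y=0, X=2) weight 1/40
  (W=0, Z=1, Y=1, X=1) weight 3/80
  (W=0, Z=1, Y=1, X=2) weight 3/80
  (W=1, Z=1, Y=0, X=1) weight 1/40
  (W=1, Z=1, Y=0, X=2) weight 1/40
  (W=1, Z=1, Y=1, X=1) weight 3/80
  (W=1, Z=1, Y=1, X=2) weight 3/80
  (W=2, Z=1, Y=0, X=1) weight 1/160
  … 3 more
Group by W:
  weight(W=0) = 1/8
  weight(W=1) = 1/8
  weight(W=2) = 1/32
Total weight = 1/8 + 1/8 + 1/32 = 9/32
P(W=0 | obs) = 1/8 / 9/32 = 4/9
P(W=1 | obs) = 1/8 / 9/32 = 4/9
P(W=2 | obs) = 1/32 / 9/32 = 1/9

P(W = 1 | obs) = 4/9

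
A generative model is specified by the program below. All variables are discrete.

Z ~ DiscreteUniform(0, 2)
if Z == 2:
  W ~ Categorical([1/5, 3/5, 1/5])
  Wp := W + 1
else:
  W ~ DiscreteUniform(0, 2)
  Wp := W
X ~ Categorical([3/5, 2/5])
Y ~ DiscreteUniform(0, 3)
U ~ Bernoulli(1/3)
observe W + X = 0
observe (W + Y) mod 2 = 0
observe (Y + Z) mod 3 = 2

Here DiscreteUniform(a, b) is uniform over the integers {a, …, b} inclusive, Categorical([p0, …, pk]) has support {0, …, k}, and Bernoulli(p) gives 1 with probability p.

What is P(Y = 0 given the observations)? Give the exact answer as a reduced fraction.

P(Y = 0 | obs) = 3/8

Enumerate traces; 4 have nonzero weight after conditioning:
  (Z=0, W=0, X=0, Y=2, U=0) weight 1/90
  (Z=0, W=0, X=0, Y=2, U=1) weight 1/180
  (Z=2, W=0, X=0, Y=0, U=0) weight 1/150
  (Z=2, W=0, X=0, Y=0, U=1) weight 1/300
Group by Y:
  weight(Y=0) = 1/100
  weight(Y=2) = 1/60
Total weight = 1/100 + 1/60 = 2/75
P(Y=0 | obs) = 1/100 / 2/75 = 3/8
P(Y=2 | obs) = 1/60 / 2/75 = 5/8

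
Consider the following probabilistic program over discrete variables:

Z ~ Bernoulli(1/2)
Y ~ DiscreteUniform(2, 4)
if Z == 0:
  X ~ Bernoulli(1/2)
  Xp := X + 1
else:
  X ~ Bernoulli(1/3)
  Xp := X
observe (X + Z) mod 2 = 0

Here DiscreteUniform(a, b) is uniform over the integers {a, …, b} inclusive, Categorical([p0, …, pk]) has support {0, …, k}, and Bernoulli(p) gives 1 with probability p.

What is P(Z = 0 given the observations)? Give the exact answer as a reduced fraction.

Enumerate traces; 6 have nonzero weight after conditioning:
  (Z=0, Y=2, X=0) weight 1/12
  (Z=0, Y=3, X=0) weight 1/12
  (Z=0, Y=4, X=0) weight 1/12
  (Z=1, Y=2, X=1) weight 1/18
  (Z=1, Y=3, X=1) weight 1/18
  (Z=1, Y=4, X=1) weight 1/18
Group by Z:
  weight(Z=0) = 1/4
  weight(Z=1) = 1/6
Total weight = 1/4 + 1/6 = 5/12
P(Z=0 | obs) = 1/4 / 5/12 = 3/5
P(Z=1 | obs) = 1/6 / 5/12 = 2/5

P(Z = 0 | obs) = 3/5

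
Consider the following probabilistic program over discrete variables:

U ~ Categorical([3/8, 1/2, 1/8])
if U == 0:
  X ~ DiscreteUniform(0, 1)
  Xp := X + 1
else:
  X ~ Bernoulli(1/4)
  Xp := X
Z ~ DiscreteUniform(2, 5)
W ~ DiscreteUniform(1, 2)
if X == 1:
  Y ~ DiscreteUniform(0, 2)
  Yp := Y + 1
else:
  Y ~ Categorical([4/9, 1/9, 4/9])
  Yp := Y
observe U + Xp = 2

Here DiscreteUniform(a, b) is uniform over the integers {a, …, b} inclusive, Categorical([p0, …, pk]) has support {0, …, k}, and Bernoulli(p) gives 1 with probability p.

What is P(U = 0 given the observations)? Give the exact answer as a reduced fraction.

Enumerate traces; 72 have nonzero weight after conditioning:
  (U=0, X=1, Z=2, W=1, Y=0) weight 1/128
  (U=0, X=1, Z=2, W=1, Y=1) weight 1/128
  (U=0, X=1, Z=2, W=1, Y=2) weight 1/128
  (U=0, X=1, Z=2, W=2, Y=0) weight 1/128
  (U=0, X=1, Z=2, W=2, Y=1) weight 1/128
  (U=0, X=1, Z=2, W=2, Y=2) weight 1/128
  (U=0, X=1, Z=3, W=1, Y=0) weight 1/128
  (U=0, X=1, Z=3, W=1, Y=1) weight 1/128
  (U=1, X=1, Z=2, W=1, Y=0) weight 1/192
  (U=2, X=0, Z=2, W=1, Y=0) weight 1/192
  … 62 more
Group by U:
  weight(U=0) = 3/16
  weight(U=1) = 1/8
  weight(U=2) = 3/32
Total weight = 3/16 + 1/8 + 3/32 = 13/32
P(U=0 | obs) = 3/16 / 13/32 = 6/13
P(U=1 | obs) = 1/8 / 13/32 = 4/13
P(U=2 | obs) = 3/32 / 13/32 = 3/13

P(U = 0 | obs) = 6/13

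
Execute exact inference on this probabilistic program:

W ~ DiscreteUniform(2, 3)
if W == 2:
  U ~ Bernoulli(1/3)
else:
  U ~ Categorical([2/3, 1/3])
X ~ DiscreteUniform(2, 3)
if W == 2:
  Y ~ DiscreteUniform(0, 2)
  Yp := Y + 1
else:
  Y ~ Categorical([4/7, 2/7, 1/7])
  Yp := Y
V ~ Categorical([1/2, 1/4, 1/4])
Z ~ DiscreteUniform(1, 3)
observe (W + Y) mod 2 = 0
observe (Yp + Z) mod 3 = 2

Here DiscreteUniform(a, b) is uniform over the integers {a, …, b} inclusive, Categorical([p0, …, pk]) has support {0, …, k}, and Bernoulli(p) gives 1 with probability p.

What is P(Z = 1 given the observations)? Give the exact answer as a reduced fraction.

Enumerate traces; 36 have nonzero weight after conditioning:
  (W=2, U=0, X=2, Y=0, V=0, Z=1) weight 1/108
  (W=2, U=0, X=2, Y=0, V=1, Z=1) weight 1/216
  (W=2, U=0, X=2, Y=0, V=2, Z=1) weight 1/216
  (W=2, U=0, X=2, Y=2, V=0, Z=2) weight 1/108
  (W=2, U=0, X=2, Y=2, V=1, Z=2) weight 1/216
  (W=2, U=0, X=2, Y=2, V=2, Z=2) weight 1/216
  (W=2, U=0, X=3, Y=0, V=0, Z=1) weight 1/108
  (W=2, U=0, X=3, Y=0, V=1, Z=1) weight 1/216
  … 28 more
Group by Z:
  weight(Z=1) = 13/126
  weight(Z=2) = 1/18
Total weight = 13/126 + 1/18 = 10/63
P(Z=1 | obs) = 13/126 / 10/63 = 13/20
P(Z=2 | obs) = 1/18 / 10/63 = 7/20

P(Z = 1 | obs) = 13/20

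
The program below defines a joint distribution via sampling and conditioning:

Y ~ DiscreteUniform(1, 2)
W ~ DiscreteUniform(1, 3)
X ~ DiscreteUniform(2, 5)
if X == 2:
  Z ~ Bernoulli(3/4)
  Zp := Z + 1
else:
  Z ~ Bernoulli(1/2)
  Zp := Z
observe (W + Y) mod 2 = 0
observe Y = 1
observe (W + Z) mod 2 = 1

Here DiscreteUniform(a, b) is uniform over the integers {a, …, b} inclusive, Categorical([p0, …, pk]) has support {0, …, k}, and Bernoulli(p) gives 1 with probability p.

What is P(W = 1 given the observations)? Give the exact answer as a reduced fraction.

P(W = 1 | obs) = 1/2

Enumerate traces; 8 have nonzero weight after conditioning:
  (Y=1, W=1, X=2, Z=0) weight 1/96
  (Y=1, W=1, X=3, Z=0) weight 1/48
  (Y=1, W=1, X=4, Z=0) weight 1/48
  (Y=1, W=1, X=5, Z=0) weight 1/48
  (Y=1, W=3, X=2, Z=0) weight 1/96
  (Y=1, W=3, X=3, Z=0) weight 1/48
  (Y=1, W=3, X=4, Z=0) weight 1/48
  (Y=1, W=3, X=5, Z=0) weight 1/48
Group by W:
  weight(W=1) = 7/96
  weight(W=3) = 7/96
Total weight = 7/96 + 7/96 = 7/48
P(W=1 | obs) = 7/96 / 7/48 = 1/2
P(W=3 | obs) = 7/96 / 7/48 = 1/2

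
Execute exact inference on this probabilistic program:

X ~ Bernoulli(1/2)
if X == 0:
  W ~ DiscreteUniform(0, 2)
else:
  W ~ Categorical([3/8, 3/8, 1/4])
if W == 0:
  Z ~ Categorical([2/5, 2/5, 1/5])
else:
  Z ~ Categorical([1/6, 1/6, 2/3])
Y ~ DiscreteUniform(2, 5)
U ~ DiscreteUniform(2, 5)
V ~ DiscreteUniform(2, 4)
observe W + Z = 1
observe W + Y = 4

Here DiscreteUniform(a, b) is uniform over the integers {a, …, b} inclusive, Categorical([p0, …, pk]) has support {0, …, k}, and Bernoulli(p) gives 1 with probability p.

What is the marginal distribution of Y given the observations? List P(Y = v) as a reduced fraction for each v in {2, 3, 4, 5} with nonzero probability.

P(Y=3) = 5/17, P(Y=4) = 12/17

Enumerate traces; 48 have nonzero weight after conditioning:
  (X=0, W=0, Z=1, Y=4, U=2, V=2) weight 1/720
  (X=0, W=0, Z=1, Y=4, U=2, V=3) weight 1/720
  (X=0, W=0, Z=1, Y=4, U=2, V=4) weight 1/720
  (X=0, W=0, Z=1, Y=4, U=3, V=2) weight 1/720
  (X=0, W=0, Z=1, Y=4, U=3, V=3) weight 1/720
  (X=0, W=0, Z=1, Y=4, U=3, V=4) weight 1/720
  (X=0, W=0, Z=1, Y=4, U=4, V=2) weight 1/720
  (X=0, W=0, Z=1, Y=4, U=4, V=3) weight 1/720
  (X=0, W=1, Z=0, Y=3, U=2, V=2) weight 1/1728
  … 39 more
Group by Y:
  weight(Y=3) = 17/1152
  weight(Y=4) = 17/480
Total weight = 17/1152 + 17/480 = 289/5760
P(Y=3 | obs) = 17/1152 / 289/5760 = 5/17
P(Y=4 | obs) = 17/480 / 289/5760 = 12/17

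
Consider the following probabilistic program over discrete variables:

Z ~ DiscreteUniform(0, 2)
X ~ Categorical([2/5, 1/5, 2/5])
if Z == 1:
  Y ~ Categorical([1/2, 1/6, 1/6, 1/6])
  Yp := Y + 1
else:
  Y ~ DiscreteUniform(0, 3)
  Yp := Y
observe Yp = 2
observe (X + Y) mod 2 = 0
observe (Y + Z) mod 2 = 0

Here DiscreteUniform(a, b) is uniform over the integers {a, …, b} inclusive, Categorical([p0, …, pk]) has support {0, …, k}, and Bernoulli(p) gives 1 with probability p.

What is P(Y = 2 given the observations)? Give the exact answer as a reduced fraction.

P(Y = 2 | obs) = 12/13

Enumerate traces; 5 have nonzero weight after conditioning:
  (Z=0, X=0, Y=2) weight 1/30
  (Z=0, X=2, Y=2) weight 1/30
  (Z=1, X=1, Y=1) weight 1/90
  (Z=2, X=0, Y=2) weight 1/30
  (Z=2, X=2, Y=2) weight 1/30
Group by Y:
  weight(Y=1) = 1/90
  weight(Y=2) = 2/15
Total weight = 1/90 + 2/15 = 13/90
P(Y=1 | obs) = 1/90 / 13/90 = 1/13
P(Y=2 | obs) = 2/15 / 13/90 = 12/13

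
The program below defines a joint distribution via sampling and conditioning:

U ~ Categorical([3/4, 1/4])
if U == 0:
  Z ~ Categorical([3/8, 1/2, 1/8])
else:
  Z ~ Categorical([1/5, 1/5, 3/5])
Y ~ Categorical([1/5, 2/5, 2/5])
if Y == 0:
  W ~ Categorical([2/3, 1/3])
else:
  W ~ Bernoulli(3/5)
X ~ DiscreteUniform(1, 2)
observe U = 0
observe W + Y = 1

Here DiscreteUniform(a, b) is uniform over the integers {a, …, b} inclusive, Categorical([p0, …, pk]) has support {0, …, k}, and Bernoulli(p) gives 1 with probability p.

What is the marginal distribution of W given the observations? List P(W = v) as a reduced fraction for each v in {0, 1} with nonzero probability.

P(W=0) = 12/17, P(W=1) = 5/17

Enumerate traces; 12 have nonzero weight after conditioning:
  (U=0, Z=0, Y=0, W=1, X=1) weight 3/320
  (U=0, Z=0, Y=0, W=1, X=2) weight 3/320
  (U=0, Z=0, Y=1, W=0, X=1) weight 9/400
  (U=0, Z=0, Y=1, W=0, X=2) weight 9/400
  (U=0, Z=1, Y=0, W=1, X=1) weight 1/80
  (U=0, Z=1, Y=0, W=1, X=2) weight 1/80
  (U=0, Z=1, Y=1, W=0, X=1) weight 3/100
  (U=0, Z=1, Y=1, W=0, X=2) weight 3/100
  … 4 more
Group by W:
  weight(W=0) = 3/25
  weight(W=1) = 1/20
Total weight = 3/25 + 1/20 = 17/100
P(W=0 | obs) = 3/25 / 17/100 = 12/17
P(W=1 | obs) = 1/20 / 17/100 = 5/17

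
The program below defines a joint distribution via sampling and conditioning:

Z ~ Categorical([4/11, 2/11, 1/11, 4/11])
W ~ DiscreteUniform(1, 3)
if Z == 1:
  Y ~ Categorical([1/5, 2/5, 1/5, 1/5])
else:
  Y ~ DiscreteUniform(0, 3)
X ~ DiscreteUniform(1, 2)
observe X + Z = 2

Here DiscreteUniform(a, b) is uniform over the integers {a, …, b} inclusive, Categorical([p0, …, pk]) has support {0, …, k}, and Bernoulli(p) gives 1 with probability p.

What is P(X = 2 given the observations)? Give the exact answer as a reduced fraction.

P(X = 2 | obs) = 2/3

Enumerate traces; 24 have nonzero weight after conditioning:
  (Z=0, W=1, Y=0, X=2) weight 1/66
  (Z=0, W=1, Y=1, X=2) weight 1/66
  (Z=0, W=1, Y=2, X=2) weight 1/66
  (Z=0, W=1, Y=3, X=2) weight 1/66
  (Z=0, W=2, Y=0, X=2) weight 1/66
  (Z=0, W=2, Y=1, X=2) weight 1/66
  (Z=0, W=2, Y=2, X=2) weight 1/66
  (Z=0, W=2, Y=3, X=2) weight 1/66
  (Z=1, W=1, Y=0, X=1) weight 1/165
  … 15 more
Group by X:
  weight(X=1) = 1/11
  weight(X=2) = 2/11
Total weight = 1/11 + 2/11 = 3/11
P(X=1 | obs) = 1/11 / 3/11 = 1/3
P(X=2 | obs) = 2/11 / 3/11 = 2/3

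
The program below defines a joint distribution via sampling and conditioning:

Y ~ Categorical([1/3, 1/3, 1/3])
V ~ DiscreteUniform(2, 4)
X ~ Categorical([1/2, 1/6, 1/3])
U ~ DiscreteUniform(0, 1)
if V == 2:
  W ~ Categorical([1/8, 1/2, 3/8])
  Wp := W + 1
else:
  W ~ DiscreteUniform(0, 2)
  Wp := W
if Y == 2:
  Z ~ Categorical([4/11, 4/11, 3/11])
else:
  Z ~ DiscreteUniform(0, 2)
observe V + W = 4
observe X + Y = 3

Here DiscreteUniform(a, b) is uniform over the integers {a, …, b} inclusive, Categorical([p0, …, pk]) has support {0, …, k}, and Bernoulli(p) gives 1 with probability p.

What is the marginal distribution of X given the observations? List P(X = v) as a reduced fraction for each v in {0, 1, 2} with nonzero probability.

Enumerate traces; 36 have nonzero weight after conditioning:
  (Y=1, V=2, X=2, U=0, W=2, Z=0) weight 1/432
  (Y=1, V=2, X=2, U=0, W=2, Z=1) weight 1/432
  (Y=1, V=2, X=2, U=0, W=2, Z=2) weight 1/432
  (Y=1, V=2, X=2, U=1, W=2, Z=0) weight 1/432
  (Y=1, V=2, X=2, U=1, W=2, Z=1) weight 1/432
  (Y=1, V=2, X=2, U=1, W=2, Z=2) weight 1/432
  (Y=1, V=3, X=2, U=0, W=1, Z=0) weight 1/486
  (Y=1, V=3, X=2, U=0, W=1, Z=1) weight 1/486
  (Y=2, V=2, X=1, U=0, W=2, Z=0) weight 1/792
  … 27 more
Group by X:
  weight(X=1) = 25/1296
  weight(X=2) = 25/648
Total weight = 25/1296 + 25/648 = 25/432
P(X=1 | obs) = 25/1296 / 25/432 = 1/3
P(X=2 | obs) = 25/648 / 25/432 = 2/3

P(X=1) = 1/3, P(X=2) = 2/3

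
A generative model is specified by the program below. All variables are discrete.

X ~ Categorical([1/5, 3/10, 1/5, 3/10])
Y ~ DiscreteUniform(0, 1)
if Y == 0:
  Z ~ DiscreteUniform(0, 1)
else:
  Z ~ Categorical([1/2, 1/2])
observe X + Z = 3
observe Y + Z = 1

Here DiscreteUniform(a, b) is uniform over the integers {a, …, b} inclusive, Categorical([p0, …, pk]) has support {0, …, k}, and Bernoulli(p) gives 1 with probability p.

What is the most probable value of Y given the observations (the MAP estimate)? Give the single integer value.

argmax_v P(Y = v | obs) = 1

Enumerate traces; 2 have nonzero weight after conditioning:
  (X=2, Y=0, Z=1) weight 1/20
  (X=3, Y=1, Z=0) weight 3/40
Group by Y:
  weight(Y=0) = 1/20
  weight(Y=1) = 3/40
Total weight = 1/20 + 3/40 = 1/8
P(Y=0 | obs) = 1/20 / 1/8 = 2/5
P(Y=1 | obs) = 3/40 / 1/8 = 3/5
argmax = 1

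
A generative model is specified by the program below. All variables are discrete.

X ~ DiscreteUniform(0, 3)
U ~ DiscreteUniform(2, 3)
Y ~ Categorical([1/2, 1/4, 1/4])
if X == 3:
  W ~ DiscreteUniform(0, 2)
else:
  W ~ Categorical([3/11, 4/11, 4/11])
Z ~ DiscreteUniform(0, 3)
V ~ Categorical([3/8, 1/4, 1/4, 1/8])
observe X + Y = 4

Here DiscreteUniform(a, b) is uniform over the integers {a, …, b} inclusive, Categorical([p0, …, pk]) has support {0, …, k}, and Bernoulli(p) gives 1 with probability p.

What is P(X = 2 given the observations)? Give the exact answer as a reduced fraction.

Enumerate traces; 192 have nonzero weight after conditioning:
  (X=2, U=2, Y=2, W=0, Z=0, V=0) weight 9/11264
  (X=2, U=2, Y=2, W=0, Z=0, V=1) weight 3/5632
  (X=2, U=2, Y=2, W=0, Z=0, V=2) weight 3/5632
  (X=2, U=2, Y=2, W=0, Z=0, V=3) weight 3/11264
  (X=2, U=2, Y=2, W=0, Z=1, V=0) weight 9/11264
  (X=2, U=2, Y=2, W=0, Z=1, V=1) weight 3/5632
  (X=2, U=2, Y=2, W=0, Z=1, V=2) weight 3/5632
  (X=2, U=2, Y=2, W=0, Z=1, V=3) weight 3/11264
  (X=3, U=2, Y=1, W=0, Z=0, V=0) weight 1/1024
  … 183 more
Group by X:
  weight(X=2) = 1/16
  weight(X=3) = 1/16
Total weight = 1/16 + 1/16 = 1/8
P(X=2 | obs) = 1/16 / 1/8 = 1/2
P(X=3 | obs) = 1/16 / 1/8 = 1/2

P(X = 2 | obs) = 1/2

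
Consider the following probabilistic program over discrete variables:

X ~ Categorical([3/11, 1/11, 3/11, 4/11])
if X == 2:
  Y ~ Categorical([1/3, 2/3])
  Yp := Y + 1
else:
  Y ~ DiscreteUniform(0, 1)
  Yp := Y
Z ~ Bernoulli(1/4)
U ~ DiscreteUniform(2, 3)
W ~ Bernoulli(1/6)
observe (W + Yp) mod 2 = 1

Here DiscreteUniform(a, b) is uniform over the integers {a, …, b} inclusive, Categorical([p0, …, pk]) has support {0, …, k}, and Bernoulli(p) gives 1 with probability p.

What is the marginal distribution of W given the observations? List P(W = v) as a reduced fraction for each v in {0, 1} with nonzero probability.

Enumerate traces; 32 have nonzero weight after conditioning:
  (X=0, Y=0, Z=0, U=2, W=1) weight 3/352
  (X=0, Y=0, Z=0, U=3, W=1) weight 3/352
  (X=0, Y=0, Z=1, U=2, W=1) weight 1/352
  (X=0, Y=0, Z=1, U=3, W=1) weight 1/352
  (X=0, Y=1, Z=0, U=2, W=0) weight 15/352
  (X=0, Y=1, Z=0, U=3, W=0) weight 15/352
  (X=0, Y=1, Z=1, U=2, W=0) weight 5/352
  (X=0, Y=1, Z=1, U=3, W=0) weight 5/352
  … 24 more
Group by W:
  weight(W=0) = 25/66
  weight(W=1) = 1/11
Total weight = 25/66 + 1/11 = 31/66
P(W=0 | obs) = 25/66 / 31/66 = 25/31
P(W=1 | obs) = 1/11 / 31/66 = 6/31

P(W=0) = 25/31, P(W=1) = 6/31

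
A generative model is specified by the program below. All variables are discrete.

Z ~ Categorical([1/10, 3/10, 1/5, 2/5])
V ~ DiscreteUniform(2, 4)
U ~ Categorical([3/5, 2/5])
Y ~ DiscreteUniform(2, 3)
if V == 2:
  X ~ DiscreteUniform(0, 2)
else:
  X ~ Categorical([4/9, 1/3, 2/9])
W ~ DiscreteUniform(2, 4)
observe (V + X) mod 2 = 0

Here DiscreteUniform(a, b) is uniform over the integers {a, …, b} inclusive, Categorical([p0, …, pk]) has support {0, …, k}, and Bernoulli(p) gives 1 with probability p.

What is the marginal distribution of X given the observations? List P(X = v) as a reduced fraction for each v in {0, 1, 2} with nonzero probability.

Enumerate traces; 240 have nonzero weight after conditioning:
  (Z=0, V=2, U=0, Y=2, X=0, W=2) weight 1/900
  (Z=0, V=2, U=0, Y=2, X=0, W=3) weight 1/900
  (Z=0, V=2, U=0, Y=2, X=0, W=4) weight 1/900
  (Z=0, V=2, U=0, Y=2, X=2, W=2) weight 1/900
  (Z=0, V=2, U=0, Y=2, X=2, W=3) weight 1/900
  (Z=0, V=2, U=0, Y=2, X=2, W=4) weight 1/900
  (Z=0, V=2, U=0, Y=3, X=0, W=2) weight 1/900
  (Z=0, V=2, U=0, Y=3, X=0, W=3) weight 1/900
  (Z=0, V=3, U=0, Y=2, X=1, W=2) weight 1/900
  … 231 more
Group by X:
  weight(X=0) = 7/27
  weight(X=1) = 1/9
  weight(X=2) = 5/27
Total weight = 7/27 + 1/9 + 5/27 = 5/9
P(X=0 | obs) = 7/27 / 5/9 = 7/15
P(X=1 | obs) = 1/9 / 5/9 = 1/5
P(X=2 | obs) = 5/27 / 5/9 = 1/3

P(X=0) = 7/15, P(X=1) = 1/5, P(X=2) = 1/3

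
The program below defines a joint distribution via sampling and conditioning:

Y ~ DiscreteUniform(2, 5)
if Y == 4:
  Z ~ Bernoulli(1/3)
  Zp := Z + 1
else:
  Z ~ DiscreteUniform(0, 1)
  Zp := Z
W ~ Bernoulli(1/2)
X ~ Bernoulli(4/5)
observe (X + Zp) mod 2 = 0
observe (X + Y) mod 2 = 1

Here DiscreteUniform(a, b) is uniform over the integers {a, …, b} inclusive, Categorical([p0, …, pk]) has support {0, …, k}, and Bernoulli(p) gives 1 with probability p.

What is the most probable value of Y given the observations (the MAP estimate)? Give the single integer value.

Enumerate traces; 8 have nonzero weight after conditioning:
  (Y=2, Z=1, W=0, X=1) weight 1/20
  (Y=2, Z=1, W=1, X=1) weight 1/20
  (Y=3, Z=0, W=0, X=0) weight 1/80
  (Y=3, Z=0, W=1, X=0) weight 1/80
  (Y=4, Z=0, W=0, X=1) weight 1/15
  (Y=4, Z=0, W=1, X=1) weight 1/15
  (Y=5, Z=0, W=0, X=0) weight 1/80
  (Y=5, Z=0, W=1, X=0) weight 1/80
Group by Y:
  weight(Y=2) = 1/10
  weight(Y=3) = 1/40
  weight(Y=4) = 2/15
  weight(Y=5) = 1/40
Total weight = 1/10 + 1/40 + 2/15 + 1/40 = 17/60
P(Y=2 | obs) = 1/10 / 17/60 = 6/17
P(Y=3 | obs) = 1/40 / 17/60 = 3/34
P(Y=4 | obs) = 2/15 / 17/60 = 8/17
P(Y=5 | obs) = 1/40 / 17/60 = 3/34
argmax = 4

argmax_v P(Y = v | obs) = 4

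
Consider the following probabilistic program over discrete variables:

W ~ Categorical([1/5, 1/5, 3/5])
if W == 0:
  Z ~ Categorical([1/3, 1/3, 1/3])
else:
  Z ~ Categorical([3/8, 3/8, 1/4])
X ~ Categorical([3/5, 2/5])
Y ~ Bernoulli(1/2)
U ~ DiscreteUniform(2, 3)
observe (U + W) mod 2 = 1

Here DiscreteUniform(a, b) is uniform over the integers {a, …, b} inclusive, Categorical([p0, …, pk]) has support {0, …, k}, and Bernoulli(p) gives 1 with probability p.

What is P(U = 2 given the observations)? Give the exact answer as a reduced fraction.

P(U = 2 | obs) = 1/5

Enumerate traces; 36 have nonzero weight after conditioning:
  (W=0, Z=0, X=0, Y=0, U=3) weight 1/100
  (W=0, Z=0, X=0, Y=1, U=3) weight 1/100
  (W=0, Z=0, X=1, Y=0, U=3) weight 1/150
  (W=0, Z=0, X=1, Y=1, U=3) weight 1/150
  (W=0, Z=1, X=0, Y=0, U=3) weight 1/100
  (W=0, Z=1, X=0, Y=1, U=3) weight 1/100
  (W=0, Z=1, X=1, Y=0, U=3) weight 1/150
  (W=0, Z=1, X=1, Y=1, U=3) weight 1/150
  (W=1, Z=0, X=0, Y=0, U=2) weight 9/800
  … 27 more
Group by U:
  weight(U=2) = 1/10
  weight(U=3) = 2/5
Total weight = 1/10 + 2/5 = 1/2
P(U=2 | obs) = 1/10 / 1/2 = 1/5
P(U=3 | obs) = 2/5 / 1/2 = 4/5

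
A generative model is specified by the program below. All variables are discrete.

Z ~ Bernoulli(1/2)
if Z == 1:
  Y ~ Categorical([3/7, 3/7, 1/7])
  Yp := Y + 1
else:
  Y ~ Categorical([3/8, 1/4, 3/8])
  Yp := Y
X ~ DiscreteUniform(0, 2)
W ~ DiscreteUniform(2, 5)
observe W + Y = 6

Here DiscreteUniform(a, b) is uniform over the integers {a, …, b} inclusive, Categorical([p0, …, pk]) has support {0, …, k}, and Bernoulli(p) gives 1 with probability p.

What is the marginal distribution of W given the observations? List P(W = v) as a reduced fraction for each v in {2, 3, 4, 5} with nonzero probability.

P(W=4) = 29/67, P(W=5) = 38/67

Enumerate traces; 12 have nonzero weight after conditioning:
  (Z=0, Y=1, X=0, W=5) weight 1/96
  (Z=0, Y=1, X=1, W=5) weight 1/96
  (Z=0, Y=1, X=2, W=5) weight 1/96
  (Z=0, Y=2, X=0, W=4) weight 1/64
  (Z=0, Y=2, X=1, W=4) weight 1/64
  (Z=0, Y=2, X=2, W=4) weight 1/64
  (Z=1, Y=1, X=0, W=5) weight 1/56
  (Z=1, Y=1, X=1, W=5) weight 1/56
  … 4 more
Group by W:
  weight(W=4) = 29/448
  weight(W=5) = 19/224
Total weight = 29/448 + 19/224 = 67/448
P(W=4 | obs) = 29/448 / 67/448 = 29/67
P(W=5 | obs) = 19/224 / 67/448 = 38/67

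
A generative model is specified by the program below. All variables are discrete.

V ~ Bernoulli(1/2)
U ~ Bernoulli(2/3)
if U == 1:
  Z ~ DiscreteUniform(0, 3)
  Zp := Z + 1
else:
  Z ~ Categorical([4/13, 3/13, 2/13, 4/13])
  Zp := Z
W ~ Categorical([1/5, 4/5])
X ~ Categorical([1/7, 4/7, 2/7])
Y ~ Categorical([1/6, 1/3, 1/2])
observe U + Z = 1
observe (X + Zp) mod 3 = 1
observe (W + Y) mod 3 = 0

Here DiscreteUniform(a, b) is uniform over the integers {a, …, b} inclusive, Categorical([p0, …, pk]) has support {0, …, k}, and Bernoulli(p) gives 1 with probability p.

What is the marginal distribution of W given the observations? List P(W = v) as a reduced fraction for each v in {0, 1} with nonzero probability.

P(W=0) = 1/13, P(W=1) = 12/13

Enumerate traces; 8 have nonzero weight after conditioning:
  (V=0, U=0, Z=1, W=0, X=0, Y=0) weight 1/5460
  (V=0, U=0, Z=1, W=1, X=0, Y=2) weight 1/455
  (V=0, U=1, Z=0, W=0, X=0, Y=0) weight 1/2520
  (V=0, U=1, Z=0, W=1, X=0, Y=2) weight 1/210
  (V=1, U=0, Z=1, W=0, X=0, Y=0) weight 1/5460
  (V=1, U=0, Z=1, W=1, X=0, Y=2) weight 1/455
  (V=1, U=1, Z=0, W=0, X=0, Y=0) weight 1/2520
  (V=1, U=1, Z=0, W=1, X=0, Y=2) weight 1/210
Group by W:
  weight(W=0) = 19/16380
  weight(W=1) = 19/1365
Total weight = 19/16380 + 19/1365 = 19/1260
P(W=0 | obs) = 19/16380 / 19/1260 = 1/13
P(W=1 | obs) = 19/1365 / 19/1260 = 12/13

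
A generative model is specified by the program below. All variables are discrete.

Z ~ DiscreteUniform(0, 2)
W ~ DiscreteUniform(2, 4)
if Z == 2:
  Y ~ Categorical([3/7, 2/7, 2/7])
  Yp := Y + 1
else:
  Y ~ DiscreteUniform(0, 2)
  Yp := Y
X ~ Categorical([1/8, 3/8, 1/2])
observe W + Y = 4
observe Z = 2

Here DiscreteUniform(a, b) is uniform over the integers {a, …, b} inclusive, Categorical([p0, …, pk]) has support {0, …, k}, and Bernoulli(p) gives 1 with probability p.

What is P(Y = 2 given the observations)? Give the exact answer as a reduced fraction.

Enumerate traces; 9 have nonzero weight after conditioning:
  (Z=2, W=2, Y=2, X=0) weight 1/252
  (Z=2, W=2, Y=2, X=1) weight 1/84
  (Z=2, W=2, Y=2, X=2) weight 1/63
  (Z=2, W=3, Y=1, X=0) weight 1/252
  (Z=2, W=3, Y=1, X=1) weight 1/84
  (Z=2, W=3, Y=1, X=2) weight 1/63
  (Z=2, W=4, Y=0, X=0) weight 1/168
  (Z=2, W=4, Y=0, X=1) weight 1/56
  … 1 more
Group by Y:
  weight(Y=0) = 1/21
  weight(Y=1) = 2/63
  weight(Y=2) = 2/63
Total weight = 1/21 + 2/63 + 2/63 = 1/9
P(Y=0 | obs) = 1/21 / 1/9 = 3/7
P(Y=1 | obs) = 2/63 / 1/9 = 2/7
P(Y=2 | obs) = 2/63 / 1/9 = 2/7

P(Y = 2 | obs) = 2/7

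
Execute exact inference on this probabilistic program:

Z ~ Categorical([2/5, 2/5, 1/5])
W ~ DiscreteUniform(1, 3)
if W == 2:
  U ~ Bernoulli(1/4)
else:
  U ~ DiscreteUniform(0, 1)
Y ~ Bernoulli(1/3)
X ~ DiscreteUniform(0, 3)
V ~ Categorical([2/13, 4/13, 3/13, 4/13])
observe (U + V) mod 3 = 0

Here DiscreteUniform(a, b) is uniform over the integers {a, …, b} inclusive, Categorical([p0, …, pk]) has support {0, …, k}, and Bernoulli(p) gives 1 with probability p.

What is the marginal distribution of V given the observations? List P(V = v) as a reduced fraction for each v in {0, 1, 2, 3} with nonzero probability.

Enumerate traces; 216 have nonzero weight after conditioning:
  (Z=0, W=1, U=0, Y=0, X=0, V=0) weight 1/585
  (Z=0, W=1, U=0, Y=0, X=0, V=3) weight 2/585
  (Z=0, W=1, U=0, Y=0, X=1, V=0) weight 1/585
  (Z=0, W=1, U=0, Y=0, X=1, V=3) weight 2/585
  (Z=0, W=1, U=0, Y=0, X=2, V=0) weight 1/585
  (Z=0, W=1, U=0, Y=0, X=2, V=3) weight 2/585
  (Z=0, W=1, U=0, Y=0, X=3, V=0) weight 1/585
  (Z=0, W=1, U=0, Y=0, X=3, V=3) weight 2/585
  (Z=0, W=1, U=1, Y=0, X=0, V=2) weight 1/390
  … 207 more
Group by V:
  weight(V=0) = 7/78
  weight(V=2) = 5/52
  weight(V=3) = 7/39
Total weight = 7/78 + 5/52 + 7/39 = 19/52
P(V=0 | obs) = 7/78 / 19/52 = 14/57
P(V=2 | obs) = 5/52 / 19/52 = 5/19
P(V=3 | obs) = 7/39 / 19/52 = 28/57

P(V=0) = 14/57, P(V=2) = 5/19, P(V=3) = 28/57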